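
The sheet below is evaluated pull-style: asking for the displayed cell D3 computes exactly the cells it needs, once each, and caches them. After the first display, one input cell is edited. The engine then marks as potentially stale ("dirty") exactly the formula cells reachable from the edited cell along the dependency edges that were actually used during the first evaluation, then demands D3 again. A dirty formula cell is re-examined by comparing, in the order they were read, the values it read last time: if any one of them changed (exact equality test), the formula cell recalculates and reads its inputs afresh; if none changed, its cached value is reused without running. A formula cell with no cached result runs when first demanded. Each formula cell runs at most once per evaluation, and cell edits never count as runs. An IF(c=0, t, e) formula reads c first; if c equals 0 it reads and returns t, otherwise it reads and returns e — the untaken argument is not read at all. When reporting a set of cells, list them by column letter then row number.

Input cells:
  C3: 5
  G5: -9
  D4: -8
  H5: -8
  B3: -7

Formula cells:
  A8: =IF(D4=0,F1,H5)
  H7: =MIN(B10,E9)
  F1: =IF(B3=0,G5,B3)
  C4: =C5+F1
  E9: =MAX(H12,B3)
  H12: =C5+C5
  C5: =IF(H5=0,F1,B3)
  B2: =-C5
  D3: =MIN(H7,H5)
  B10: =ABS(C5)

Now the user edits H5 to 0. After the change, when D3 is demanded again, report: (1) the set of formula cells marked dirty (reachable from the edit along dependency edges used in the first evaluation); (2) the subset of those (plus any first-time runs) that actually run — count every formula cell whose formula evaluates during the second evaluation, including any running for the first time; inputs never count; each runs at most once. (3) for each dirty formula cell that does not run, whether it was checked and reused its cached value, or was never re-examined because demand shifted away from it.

The edit dirties: B10, C5, D3, E9, H7, H12.
3 formula cells run: C5, D3, F1.
Cache hits after checking: B10, E9, H7, H12.
Note the branch switch — F1 had no cache and runs now for the first time.

First demand of the output computes:
  C5 = IF(H5=0: H5=-8 -> else branch B3) = -7
  B10 = ABS(-7) = 7
  H12 = -7 + -7 = -14
  E9 = MAX(-14, -7) = -7
  H7 = MIN(7, -7) = -7
  D3 = MIN(-7, -8) = -8

After the edit, cleaning proceeds:
  F1: had never run; runs now, result -7.
  C5: a read changed (H5 -8->0) — executes, giving -7 — identical to its old value.
  B10: dirty, but its reads are unchanged (C5 unchanged); cached 7 stands.
  H12: dirty, but its reads are unchanged (C5 unchanged, C5 unchanged); cached -14 stands.
  E9: dirty, but its reads are unchanged (H12 unchanged, B3 unchanged); cached -7 stands.
  H7: dirty, but its reads are unchanged (B10 unchanged, E9 unchanged); cached -7 stands.
  D3: a read changed (H5 -8->0) — executes, giving -7.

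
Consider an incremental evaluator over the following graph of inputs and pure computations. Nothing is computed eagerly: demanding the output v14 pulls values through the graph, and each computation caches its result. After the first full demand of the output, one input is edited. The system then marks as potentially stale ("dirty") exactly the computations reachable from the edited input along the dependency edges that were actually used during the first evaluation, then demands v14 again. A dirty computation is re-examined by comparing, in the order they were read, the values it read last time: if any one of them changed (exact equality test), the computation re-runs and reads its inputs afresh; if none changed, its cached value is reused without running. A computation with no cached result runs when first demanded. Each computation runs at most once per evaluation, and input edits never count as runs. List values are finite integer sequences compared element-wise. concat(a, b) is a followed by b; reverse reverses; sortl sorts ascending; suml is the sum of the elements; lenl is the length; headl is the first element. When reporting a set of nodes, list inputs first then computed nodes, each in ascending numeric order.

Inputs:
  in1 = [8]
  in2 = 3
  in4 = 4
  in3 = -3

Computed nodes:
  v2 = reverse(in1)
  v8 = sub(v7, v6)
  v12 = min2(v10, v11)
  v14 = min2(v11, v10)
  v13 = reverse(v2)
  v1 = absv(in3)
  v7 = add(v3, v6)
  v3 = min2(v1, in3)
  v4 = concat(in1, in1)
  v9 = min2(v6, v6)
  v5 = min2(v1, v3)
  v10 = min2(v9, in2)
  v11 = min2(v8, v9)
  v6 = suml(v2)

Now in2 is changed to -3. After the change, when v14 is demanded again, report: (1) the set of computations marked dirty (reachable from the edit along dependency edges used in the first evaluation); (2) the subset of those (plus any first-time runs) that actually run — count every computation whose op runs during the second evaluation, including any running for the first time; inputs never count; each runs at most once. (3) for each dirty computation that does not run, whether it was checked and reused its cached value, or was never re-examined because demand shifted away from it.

Initial pass — values computed on the first demand:
  v1 = absv(-3) = 3
  v2 = reverse([8]) = [8]
  v3 = min2(3, -3) = -3
  v6 = suml([8]) = 8
  v7 = add(-3, 8) = 5
  v8 = sub(5, 8) = -3
  v9 = min2(8, 8) = 8
  v10 = min2(8, 3) = 3
  v11 = min2(-3, 8) = -3
  v14 = min2(-3, 3) = -3

Second demand — change propagation:
  v10: re-runs because in2 3->-3; new result -3.
  v14: re-runs because v10 3->-3; new result -3 (unchanged).

Dirty set: v10, v14.
Run set: v10, v14 (2 run).
All dirty computations ended up running.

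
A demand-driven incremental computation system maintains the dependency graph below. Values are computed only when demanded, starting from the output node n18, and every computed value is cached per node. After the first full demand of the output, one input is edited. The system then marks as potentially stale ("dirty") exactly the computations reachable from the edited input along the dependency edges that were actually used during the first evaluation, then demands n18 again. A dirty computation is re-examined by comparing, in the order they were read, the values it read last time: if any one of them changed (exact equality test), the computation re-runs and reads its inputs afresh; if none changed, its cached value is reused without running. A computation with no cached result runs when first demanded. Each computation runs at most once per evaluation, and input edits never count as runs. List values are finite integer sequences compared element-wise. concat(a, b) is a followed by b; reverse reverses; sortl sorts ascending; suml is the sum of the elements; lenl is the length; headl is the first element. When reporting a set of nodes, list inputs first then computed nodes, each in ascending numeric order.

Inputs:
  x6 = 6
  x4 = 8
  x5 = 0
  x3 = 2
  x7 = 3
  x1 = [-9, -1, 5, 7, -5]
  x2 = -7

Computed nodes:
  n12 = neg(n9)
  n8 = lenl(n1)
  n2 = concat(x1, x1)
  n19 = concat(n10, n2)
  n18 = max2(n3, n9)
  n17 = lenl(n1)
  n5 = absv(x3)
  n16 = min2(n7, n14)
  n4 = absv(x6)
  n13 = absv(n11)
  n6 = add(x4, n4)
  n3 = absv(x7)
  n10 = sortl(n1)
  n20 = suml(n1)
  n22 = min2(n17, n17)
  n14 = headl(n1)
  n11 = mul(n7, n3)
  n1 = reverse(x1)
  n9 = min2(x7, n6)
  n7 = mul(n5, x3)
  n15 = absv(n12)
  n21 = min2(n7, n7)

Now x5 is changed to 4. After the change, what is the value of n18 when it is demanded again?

New value of n18: 3.
Key observation: x5 is never demanded by the output, so the edit triggers no recomputation at all.

First evaluation (everything demanded from the output):
  n3 = absv(3) = 3
  n4 = absv(6) = 6
  n6 = add(8, 6) = 14
  n9 = min2(3, 14) = 3
  n18 = max2(3, 3) = 3

Propagation after the edit:
  x5 feeds no computation that the output demands — nothing is marked dirty and nothing runs.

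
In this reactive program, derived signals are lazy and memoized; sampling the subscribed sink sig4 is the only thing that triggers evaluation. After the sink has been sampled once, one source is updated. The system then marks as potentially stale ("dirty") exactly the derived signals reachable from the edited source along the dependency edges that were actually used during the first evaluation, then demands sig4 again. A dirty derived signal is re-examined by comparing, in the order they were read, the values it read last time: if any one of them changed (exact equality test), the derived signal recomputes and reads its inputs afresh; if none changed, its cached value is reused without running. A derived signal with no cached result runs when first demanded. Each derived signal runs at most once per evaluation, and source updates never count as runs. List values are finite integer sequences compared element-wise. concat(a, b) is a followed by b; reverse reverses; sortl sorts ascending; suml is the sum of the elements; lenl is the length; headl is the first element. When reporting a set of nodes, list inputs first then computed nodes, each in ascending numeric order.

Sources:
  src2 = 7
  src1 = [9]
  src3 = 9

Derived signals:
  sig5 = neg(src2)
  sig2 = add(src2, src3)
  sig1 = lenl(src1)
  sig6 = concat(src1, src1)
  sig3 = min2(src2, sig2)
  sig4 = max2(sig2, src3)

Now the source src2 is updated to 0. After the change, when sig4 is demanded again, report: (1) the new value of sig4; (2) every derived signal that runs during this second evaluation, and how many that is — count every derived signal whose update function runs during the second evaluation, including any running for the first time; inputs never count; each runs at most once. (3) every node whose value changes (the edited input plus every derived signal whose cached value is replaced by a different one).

Demanding sig4 again yields 9.
2 derived signals run: sig2, sig4.
The nodes whose values change: src2, sig2, sig4.

First demand of the output computes:
  sig2 = add(7, 9) = 16
  sig4 = max2(16, 9) = 16

After the edit, cleaning proceeds:
  sig2: a read changed (src2 7->0) — executes, giving 9.
  sig4: a read changed (sig2 16->9) — executes, giving 9.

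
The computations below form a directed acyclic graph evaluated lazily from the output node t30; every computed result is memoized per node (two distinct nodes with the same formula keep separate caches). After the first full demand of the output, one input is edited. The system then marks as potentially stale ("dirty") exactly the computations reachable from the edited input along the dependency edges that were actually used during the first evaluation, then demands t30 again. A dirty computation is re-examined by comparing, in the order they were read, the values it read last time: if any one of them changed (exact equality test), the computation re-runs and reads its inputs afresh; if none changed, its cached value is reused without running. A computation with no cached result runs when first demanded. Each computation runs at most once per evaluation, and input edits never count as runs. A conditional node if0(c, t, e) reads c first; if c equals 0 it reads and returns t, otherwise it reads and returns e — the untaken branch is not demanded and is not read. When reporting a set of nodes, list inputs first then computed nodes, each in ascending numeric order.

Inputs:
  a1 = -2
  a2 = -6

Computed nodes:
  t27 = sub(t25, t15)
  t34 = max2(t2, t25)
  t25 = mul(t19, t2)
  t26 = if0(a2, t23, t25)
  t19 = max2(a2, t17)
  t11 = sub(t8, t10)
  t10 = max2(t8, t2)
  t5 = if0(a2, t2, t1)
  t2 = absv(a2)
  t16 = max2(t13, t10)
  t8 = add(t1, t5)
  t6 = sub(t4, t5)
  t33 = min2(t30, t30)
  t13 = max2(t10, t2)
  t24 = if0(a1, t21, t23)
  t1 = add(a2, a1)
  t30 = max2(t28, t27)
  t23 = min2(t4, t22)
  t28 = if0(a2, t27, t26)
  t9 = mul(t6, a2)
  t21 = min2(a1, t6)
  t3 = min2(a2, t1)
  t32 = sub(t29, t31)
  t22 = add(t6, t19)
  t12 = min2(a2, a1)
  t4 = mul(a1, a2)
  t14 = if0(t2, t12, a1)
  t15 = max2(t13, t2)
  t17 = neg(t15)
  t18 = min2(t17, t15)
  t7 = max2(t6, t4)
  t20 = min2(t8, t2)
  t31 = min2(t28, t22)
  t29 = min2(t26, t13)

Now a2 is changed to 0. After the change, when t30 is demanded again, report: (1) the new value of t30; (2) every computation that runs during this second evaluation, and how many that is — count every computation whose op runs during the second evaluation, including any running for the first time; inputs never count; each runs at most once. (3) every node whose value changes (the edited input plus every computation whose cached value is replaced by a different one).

First demand of the output computes:
  t1 = add(-6, -2) = -8
  t2 = absv(-6) = 6
  t5 = if0(a2=-6 -> else branch t1) = -8
  t8 = add(-8, -8) = -16
  t10 = max2(-16, 6) = 6
  t13 = max2(6, 6) = 6
  t15 = max2(6, 6) = 6
  t17 = neg(6) = -6
  t19 = max2(-6, -6) = -6
  t25 = mul(-6, 6) = -36
  t26 = if0(a2=-6 -> else branch t25) = -36
  t27 = sub(-36, 6) = -42
  t28 = if0(a2=-6 -> else branch t26) = -36
  t30 = max2(-36, -42) = -36

After the edit, cleaning proceeds:
  t1: a read changed (a2 -6->0) — executes, giving -2.
  t2: a read changed (a2 -6->0) — executes, giving 0.
  t5: a read changed (a2 -6->0; t1 -8->-2) — executes, giving 0.
  t8: a read changed (t1 -8->-2; t5 -8->0) — executes, giving -2.
  t10: a read changed (t8 -16->-2; t2 6->0) — executes, giving 0.
  t13: a read changed (t10 6->0; t2 6->0) — executes, giving 0.
  t15: a read changed (t13 6->0; t2 6->0) — executes, giving 0.
  t17: a read changed (t15 6->0) — executes, giving 0.
  t19: a read changed (a2 -6->0; t17 -6->0) — executes, giving 0.
  t25: a read changed (t19 -6->0; t2 6->0) — executes, giving 0.
  t26: stays stale; no demand reaches it after the flip.
  t27: a read changed (t25 -36->0; t15 6->0) — executes, giving 0.
  t28: a read changed (a2 -6->0) — executes, giving 0.
  t30: a read changed (t28 -36->0; t27 -42->0) — executes, giving 0.

Note the branch switch — demand abandons t26, which is never re-examined.

Demanding t30 again yields 0.
13 computations run: t1, t2, t5, t8, t10, t13, t15, t17, t19, t25, t27, t28, t30.
The nodes whose values change: a2, t1, t2, t5, t8, t10, t13, t15, t17, t19, t25, t27, t28, t30.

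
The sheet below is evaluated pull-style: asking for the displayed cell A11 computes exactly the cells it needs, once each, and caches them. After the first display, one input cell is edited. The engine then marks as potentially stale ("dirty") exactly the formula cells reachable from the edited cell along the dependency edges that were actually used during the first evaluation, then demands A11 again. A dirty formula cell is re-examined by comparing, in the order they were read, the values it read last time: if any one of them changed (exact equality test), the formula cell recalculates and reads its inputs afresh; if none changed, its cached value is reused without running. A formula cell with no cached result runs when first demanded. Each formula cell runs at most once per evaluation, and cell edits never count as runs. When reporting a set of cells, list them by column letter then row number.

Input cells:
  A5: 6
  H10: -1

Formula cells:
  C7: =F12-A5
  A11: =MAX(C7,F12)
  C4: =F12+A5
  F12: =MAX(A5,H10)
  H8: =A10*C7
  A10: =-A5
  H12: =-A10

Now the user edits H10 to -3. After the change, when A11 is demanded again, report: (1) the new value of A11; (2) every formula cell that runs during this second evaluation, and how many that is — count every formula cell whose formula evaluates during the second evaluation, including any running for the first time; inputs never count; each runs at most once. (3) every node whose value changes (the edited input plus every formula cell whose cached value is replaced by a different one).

Demanding A11 again yields 6.
1 formula cells run: F12.
The nodes whose values change: H10.
Note the absorption at F12: it re-runs yet its value is the same, leaving the output's value untouched.

First demand of the output computes:
  F12 = MAX(6, -1) = 6
  C7 = 6 - 6 = 0
  A11 = MAX(0, 6) = 6

After the edit, cleaning proceeds:
  F12: a read changed (H10 -1->-3) — executes, giving 6 — identical to its old value.
  C7: dirty, but its reads are unchanged (F12 unchanged, A5 unchanged); cached 0 stands.
  A11: dirty, but its reads are unchanged (C7 unchanged, F12 unchanged); cached 6 stands.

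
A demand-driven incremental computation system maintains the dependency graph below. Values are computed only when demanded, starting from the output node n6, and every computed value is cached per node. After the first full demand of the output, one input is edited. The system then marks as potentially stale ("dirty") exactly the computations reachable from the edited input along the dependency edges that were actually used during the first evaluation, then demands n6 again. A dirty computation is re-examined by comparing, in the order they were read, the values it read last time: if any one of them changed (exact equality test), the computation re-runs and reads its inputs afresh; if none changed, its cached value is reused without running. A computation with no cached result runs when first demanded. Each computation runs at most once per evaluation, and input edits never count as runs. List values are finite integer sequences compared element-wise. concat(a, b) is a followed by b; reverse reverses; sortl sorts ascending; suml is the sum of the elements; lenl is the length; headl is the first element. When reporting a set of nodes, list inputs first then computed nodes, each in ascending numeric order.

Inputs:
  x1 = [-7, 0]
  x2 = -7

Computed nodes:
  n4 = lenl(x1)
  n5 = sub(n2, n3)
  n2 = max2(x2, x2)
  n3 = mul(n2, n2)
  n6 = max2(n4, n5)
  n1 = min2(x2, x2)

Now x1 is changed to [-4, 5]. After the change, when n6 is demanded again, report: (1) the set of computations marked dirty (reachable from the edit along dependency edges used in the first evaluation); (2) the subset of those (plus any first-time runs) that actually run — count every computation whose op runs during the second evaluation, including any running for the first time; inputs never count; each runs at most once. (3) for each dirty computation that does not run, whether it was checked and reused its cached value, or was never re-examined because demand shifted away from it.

Marked dirty: n4, n6.
Computations that run: n4 — 1 in total.
Checked but reused from cache: n6.
Key observation: the change is absorbed at n4 — it re-runs but produces the same value, and the output's value is unchanged.

First evaluation (everything demanded from the output):
  n2 = max2(-7, -7) = -7
  n3 = mul(-7, -7) = 49
  n4 = lenl([-7, 0]) = 2
  n5 = sub(-7, 49) = -56
  n6 = max2(2, -56) = 2

Propagation after the edit:
  n4: runs — x1 [-7, 0]->[-4, 5]; result 2 (same value as before).
  n6: checked — values it read are unchanged (n4 unchanged, n5 unchanged); reused cached 2 without running.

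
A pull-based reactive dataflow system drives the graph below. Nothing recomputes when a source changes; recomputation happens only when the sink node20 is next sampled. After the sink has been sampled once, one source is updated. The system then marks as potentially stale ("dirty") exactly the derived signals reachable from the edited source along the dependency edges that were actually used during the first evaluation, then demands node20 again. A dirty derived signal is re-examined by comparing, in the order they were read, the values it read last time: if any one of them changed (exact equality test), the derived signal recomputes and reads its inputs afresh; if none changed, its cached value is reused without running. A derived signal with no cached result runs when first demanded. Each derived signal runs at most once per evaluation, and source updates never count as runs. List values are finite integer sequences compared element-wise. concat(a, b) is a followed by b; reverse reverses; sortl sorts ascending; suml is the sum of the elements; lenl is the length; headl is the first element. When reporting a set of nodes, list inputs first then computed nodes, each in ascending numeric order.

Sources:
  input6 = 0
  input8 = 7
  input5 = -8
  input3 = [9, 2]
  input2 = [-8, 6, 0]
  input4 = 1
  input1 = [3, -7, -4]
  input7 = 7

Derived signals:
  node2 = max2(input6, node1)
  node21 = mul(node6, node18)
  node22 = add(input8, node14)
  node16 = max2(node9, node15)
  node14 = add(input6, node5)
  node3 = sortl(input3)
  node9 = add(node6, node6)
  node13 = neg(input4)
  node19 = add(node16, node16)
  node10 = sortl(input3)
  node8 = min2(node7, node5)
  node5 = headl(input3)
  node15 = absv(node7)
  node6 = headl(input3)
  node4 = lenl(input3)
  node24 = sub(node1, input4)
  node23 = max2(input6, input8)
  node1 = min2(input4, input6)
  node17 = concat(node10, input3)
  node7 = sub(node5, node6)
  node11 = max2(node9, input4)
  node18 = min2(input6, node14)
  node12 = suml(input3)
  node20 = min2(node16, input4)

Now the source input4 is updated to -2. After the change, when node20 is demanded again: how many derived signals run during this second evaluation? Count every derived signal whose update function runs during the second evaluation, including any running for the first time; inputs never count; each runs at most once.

Derived signals that run: node20 — 1 in total.

First evaluation (everything demanded from the output):
  node5 = headl([9, 2]) = 9
  node6 = headl([9, 2]) = 9
  node7 = sub(9, 9) = 0
  node9 = add(9, 9) = 18
  node15 = absv(0) = 0
  node16 = max2(18, 0) = 18
  node20 = min2(18, 1) = 1

Propagation after the edit:
  node20: runs — input4 1->-2; result -2.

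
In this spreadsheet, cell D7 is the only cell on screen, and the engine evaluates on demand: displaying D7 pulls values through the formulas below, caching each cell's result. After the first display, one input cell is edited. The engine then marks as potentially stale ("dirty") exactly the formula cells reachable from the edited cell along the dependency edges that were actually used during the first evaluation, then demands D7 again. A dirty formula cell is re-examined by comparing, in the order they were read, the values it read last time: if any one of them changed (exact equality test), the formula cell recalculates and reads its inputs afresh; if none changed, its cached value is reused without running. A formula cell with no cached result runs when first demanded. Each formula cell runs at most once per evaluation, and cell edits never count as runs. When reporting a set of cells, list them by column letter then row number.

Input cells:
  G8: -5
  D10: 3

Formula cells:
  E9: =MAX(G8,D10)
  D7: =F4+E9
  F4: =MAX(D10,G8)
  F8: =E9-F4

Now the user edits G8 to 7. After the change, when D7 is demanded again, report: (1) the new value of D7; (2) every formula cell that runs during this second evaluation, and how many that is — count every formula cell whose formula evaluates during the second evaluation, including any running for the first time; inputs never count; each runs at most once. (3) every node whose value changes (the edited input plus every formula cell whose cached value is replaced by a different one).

Initial pass — values computed on the first demand:
  E9 = MAX(-5, 3) = 3
  F4 = MAX(3, -5) = 3
  D7 = 3 + 3 = 6

Second demand — change propagation:
  E9: re-runs because G8 -5->7; new result 7.
  F4: re-runs because G8 -5->7; new result 7.
  D7: re-runs because F4 3->7; E9 3->7; new result 14.

D7 now evaluates to 14.
Run set: D7, E9, F4 (3 run).
Changed values: D7, E9, F4, G8.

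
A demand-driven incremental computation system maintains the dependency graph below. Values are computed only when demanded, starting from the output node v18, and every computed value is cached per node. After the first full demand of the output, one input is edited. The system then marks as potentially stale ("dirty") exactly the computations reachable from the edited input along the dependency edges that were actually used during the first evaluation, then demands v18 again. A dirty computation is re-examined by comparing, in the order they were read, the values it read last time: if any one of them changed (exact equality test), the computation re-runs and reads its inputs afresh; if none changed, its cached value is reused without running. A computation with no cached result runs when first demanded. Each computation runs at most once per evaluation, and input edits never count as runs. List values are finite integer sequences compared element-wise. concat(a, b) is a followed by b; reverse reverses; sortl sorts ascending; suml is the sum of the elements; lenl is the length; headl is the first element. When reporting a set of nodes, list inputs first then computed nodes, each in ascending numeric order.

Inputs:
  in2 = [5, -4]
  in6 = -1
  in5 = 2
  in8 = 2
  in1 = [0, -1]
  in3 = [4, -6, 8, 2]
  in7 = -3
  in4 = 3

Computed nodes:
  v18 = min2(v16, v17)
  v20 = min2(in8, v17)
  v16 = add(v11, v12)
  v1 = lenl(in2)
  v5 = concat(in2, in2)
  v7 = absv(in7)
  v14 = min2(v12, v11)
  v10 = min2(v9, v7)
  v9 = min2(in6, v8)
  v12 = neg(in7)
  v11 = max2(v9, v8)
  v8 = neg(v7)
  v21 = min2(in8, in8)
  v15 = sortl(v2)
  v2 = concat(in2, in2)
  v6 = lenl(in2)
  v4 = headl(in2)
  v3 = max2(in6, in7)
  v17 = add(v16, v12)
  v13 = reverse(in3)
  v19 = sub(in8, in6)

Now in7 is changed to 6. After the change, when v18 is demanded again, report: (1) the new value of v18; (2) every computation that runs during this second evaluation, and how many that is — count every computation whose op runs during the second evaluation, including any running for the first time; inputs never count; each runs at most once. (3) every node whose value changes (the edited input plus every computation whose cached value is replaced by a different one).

New value of v18: -18.
Computations that run: v7, v8, v9, v11, v12, v16, v17, v18 — 8 in total.
Values that change: in7, v7, v8, v9, v11, v12, v16, v17, v18.

First evaluation (everything demanded from the output):
  v7 = absv(-3) = 3
  v8 = neg(3) = -3
  v9 = min2(-1, -3) = -3
  v11 = max2(-3, -3) = -3
  v12 = neg(-3) = 3
  v16 = add(-3, 3) = 0
  v17 = add(0, 3) = 3
  v18 = min2(0, 3) = 0

Propagation after the edit:
  v7: runs — in7 -3->6; result 6.
  v8: runs — v7 3->6; result -6.
  v9: runs — v8 -3->-6; result -6.
  v11: runs — v9 -3->-6; v8 -3->-6; result -6.
  v12: runs — in7 -3->6; result -6.
  v16: runs — v11 -3->-6; v12 3->-6; result -12.
  v17: runs — v16 0->-12; v12 3->-6; result -18.
  v18: runs — v16 0->-12; v17 3->-18; result -18.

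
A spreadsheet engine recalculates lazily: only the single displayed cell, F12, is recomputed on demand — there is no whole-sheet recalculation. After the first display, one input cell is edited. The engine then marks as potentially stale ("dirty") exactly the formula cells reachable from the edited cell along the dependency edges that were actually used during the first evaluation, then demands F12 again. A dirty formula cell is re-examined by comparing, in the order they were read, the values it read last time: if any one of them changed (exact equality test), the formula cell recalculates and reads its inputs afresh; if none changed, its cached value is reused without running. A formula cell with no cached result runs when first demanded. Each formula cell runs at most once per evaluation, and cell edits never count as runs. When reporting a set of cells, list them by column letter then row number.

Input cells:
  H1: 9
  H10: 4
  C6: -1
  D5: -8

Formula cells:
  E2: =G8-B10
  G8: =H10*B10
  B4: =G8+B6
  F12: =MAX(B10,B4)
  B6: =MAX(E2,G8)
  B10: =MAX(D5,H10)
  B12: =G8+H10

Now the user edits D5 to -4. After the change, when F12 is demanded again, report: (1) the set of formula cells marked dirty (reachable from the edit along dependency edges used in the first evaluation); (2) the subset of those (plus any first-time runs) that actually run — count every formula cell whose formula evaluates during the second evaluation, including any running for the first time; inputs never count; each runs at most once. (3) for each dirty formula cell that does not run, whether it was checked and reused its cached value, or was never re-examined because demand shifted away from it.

Marked dirty: B4, B6, B10, E2, F12, G8.
Formula cells that run: B10 — 1 in total.
Checked but reused from cache: B4, B6, E2, F12, G8.
Key observation: the change is absorbed at B10 — it re-runs but produces the same value, and the output's value is unchanged.

First evaluation (everything demanded from the output):
  B10 = MAX(-8, 4) = 4
  G8 = 4 * 4 = 16
  E2 = 16 - 4 = 12
  B6 = MAX(12, 16) = 16
  B4 = 16 + 16 = 32
  F12 = MAX(4, 32) = 32

Propagation after the edit:
  B10: runs — D5 -8->-4; result 4 (same value as before).
  G8: checked — values it read are unchanged (H10 unchanged, B10 unchanged); reused cached 16 without running.
  E2: checked — values it read are unchanged (G8 unchanged, B10 unchanged); reused cached 12 without running.
  B6: checked — values it read are unchanged (E2 unchanged, G8 unchanged); reused cached 16 without running.
  B4: checked — values it read are unchanged (G8 unchanged, B6 unchanged); reused cached 32 without running.
  F12: checked — values it read are unchanged (B10 unchanged, B4 unchanged); reused cached 32 without running.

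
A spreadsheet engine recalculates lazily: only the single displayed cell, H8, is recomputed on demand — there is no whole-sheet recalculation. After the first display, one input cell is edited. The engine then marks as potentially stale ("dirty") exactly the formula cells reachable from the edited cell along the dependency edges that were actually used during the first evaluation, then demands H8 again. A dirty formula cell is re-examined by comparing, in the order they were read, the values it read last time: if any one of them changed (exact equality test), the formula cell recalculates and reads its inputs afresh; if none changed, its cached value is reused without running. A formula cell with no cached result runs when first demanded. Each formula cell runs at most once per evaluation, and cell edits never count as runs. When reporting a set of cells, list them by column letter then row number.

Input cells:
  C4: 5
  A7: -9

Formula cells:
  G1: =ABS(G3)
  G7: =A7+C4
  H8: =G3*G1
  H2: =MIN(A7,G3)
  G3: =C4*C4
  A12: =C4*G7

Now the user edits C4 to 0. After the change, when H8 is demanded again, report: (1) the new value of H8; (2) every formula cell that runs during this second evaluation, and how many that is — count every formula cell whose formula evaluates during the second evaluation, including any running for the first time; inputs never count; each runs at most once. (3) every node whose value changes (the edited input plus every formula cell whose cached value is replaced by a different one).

New value of H8: 0.
Formula cells that run: G1, G3, H8 — 3 in total.
Values that change: C4, G1, G3, H8.

First evaluation (everything demanded from the output):
  G3 = 5 * 5 = 25
  G1 = ABS(25) = 25
  H8 = 25 * 25 = 625

Propagation after the edit:
  G3: runs — C4 5->0; C4 5->0; result 0.
  G1: runs — G3 25->0; result 0.
  H8: runs — G3 25->0; G1 25->0; result 0.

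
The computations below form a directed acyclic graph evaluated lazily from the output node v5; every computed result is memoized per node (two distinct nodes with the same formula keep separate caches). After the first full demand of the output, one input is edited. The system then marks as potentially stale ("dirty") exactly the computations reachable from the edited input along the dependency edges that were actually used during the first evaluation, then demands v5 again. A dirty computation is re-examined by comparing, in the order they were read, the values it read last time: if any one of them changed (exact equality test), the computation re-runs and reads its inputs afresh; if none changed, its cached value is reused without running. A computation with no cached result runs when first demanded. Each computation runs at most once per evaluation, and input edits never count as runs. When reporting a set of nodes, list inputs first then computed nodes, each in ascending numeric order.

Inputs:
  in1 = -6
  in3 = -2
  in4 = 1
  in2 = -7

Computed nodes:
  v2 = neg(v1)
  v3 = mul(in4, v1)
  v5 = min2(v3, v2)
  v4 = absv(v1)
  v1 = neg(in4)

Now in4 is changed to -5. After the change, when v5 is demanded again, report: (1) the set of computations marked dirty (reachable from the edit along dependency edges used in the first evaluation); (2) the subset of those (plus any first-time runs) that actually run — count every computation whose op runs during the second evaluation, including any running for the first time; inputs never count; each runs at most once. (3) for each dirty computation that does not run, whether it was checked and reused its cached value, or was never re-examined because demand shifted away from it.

The edit dirties: v1, v2, v3, v5.
4 computations run: v1, v2, v3, v5.
No dirty computation escaped a run.

First demand of the output computes:
  v1 = neg(1) = -1
  v2 = neg(-1) = 1
  v3 = mul(1, -1) = -1
  v5 = min2(-1, 1) = -1

After the edit, cleaning proceeds:
  v1: a read changed (in4 1->-5) — executes, giving 5.
  v2: a read changed (v1 -1->5) — executes, giving -5.
  v3: a read changed (in4 1->-5; v1 -1->5) — executes, giving -25.
  v5: a read changed (v3 -1->-25; v2 1->-5) — executes, giving -25.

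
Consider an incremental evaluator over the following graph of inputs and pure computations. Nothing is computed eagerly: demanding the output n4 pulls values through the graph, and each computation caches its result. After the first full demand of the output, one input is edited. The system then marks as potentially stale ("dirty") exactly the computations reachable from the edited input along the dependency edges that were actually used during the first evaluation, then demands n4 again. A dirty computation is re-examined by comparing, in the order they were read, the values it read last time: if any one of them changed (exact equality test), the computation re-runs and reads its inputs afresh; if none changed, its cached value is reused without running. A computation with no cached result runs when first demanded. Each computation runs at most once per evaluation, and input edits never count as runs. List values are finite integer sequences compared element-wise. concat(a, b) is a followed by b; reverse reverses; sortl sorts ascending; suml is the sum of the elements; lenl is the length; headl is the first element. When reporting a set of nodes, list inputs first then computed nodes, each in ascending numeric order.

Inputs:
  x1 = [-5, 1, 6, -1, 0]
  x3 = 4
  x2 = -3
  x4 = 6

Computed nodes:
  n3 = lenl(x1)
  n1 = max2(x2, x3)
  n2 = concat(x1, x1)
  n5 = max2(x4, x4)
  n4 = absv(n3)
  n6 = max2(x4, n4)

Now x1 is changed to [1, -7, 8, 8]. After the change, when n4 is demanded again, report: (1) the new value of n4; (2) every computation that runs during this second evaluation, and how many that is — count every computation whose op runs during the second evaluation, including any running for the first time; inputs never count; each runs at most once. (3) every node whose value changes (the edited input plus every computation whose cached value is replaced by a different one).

n4 now evaluates to 4.
Run set: n3, n4 (2 run).
Changed values: x1, n3, n4.

Initial pass — values computed on the first demand:
  n3 = lenl([-5, 1, 6, -1, 0]) = 5
  n4 = absv(5) = 5

Second demand — change propagation:
  n3: re-runs because x1 [-5, 1, 6, -1, 0]->[1, -7, 8, 8]; new result 4.
  n4: re-runs because n3 5->4; new result 4.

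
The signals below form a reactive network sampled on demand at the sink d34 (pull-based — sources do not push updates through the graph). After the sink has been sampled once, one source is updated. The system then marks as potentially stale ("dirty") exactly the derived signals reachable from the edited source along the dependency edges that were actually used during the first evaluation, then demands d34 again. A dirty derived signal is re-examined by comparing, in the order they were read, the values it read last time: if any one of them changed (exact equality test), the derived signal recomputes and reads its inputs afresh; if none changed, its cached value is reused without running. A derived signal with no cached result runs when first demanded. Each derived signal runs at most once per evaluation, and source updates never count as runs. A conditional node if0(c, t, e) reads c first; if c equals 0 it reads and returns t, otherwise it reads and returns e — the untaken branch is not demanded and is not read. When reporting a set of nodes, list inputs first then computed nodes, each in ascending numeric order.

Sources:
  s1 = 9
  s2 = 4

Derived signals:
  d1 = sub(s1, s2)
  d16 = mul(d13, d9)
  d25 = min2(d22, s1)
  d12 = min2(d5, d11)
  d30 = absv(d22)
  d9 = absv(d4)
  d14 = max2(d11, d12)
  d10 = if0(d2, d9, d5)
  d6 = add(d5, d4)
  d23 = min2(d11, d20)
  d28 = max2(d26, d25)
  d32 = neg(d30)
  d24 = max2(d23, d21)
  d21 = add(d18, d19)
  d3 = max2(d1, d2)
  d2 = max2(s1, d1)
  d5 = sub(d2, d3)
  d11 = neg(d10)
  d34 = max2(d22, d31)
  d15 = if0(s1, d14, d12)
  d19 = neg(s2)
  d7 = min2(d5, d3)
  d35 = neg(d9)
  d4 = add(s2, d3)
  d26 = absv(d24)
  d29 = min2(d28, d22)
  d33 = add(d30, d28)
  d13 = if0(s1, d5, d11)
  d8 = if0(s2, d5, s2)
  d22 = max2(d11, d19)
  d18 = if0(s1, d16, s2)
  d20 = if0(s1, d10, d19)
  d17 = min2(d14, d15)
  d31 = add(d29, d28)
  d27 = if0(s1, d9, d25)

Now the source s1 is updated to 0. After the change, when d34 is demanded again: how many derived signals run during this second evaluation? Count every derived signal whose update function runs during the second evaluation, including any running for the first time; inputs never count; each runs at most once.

Initial pass — values computed on the first demand:
  d1 = sub(9, 4) = 5
  d2 = max2(9, 5) = 9
  d3 = max2(5, 9) = 9
  d5 = sub(9, 9) = 0
  d10 = if0(d2=9 -> else branch d5) = 0
  d11 = neg(0) = 0
  d18 = if0(s1=9 -> else branch s2) = 4
  d19 = neg(4) = -4
  d20 = if0(s1=9 -> else branch d19) = -4
  d21 = add(4, -4) = 0
  d22 = max2(0, -4) = 0
  d23 = min2(0, -4) = -4
  d24 = max2(-4, 0) = 0
  d25 = min2(0, 9) = 0
  d26 = absv(0) = 0
  d28 = max2(0, 0) = 0
  d29 = min2(0, 0) = 0
  d31 = add(0, 0) = 0
  d34 = max2(0, 0) = 0

Second demand — change propagation:
  d1: re-runs because s1 9->0; new result -4.
  d2: re-runs because s1 9->0; d1 5->-4; new result 0.
  d3: re-runs because d1 5->-4; d2 9->0; new result 0.
  d4: newly demanded (no cache) — executes and yields 4.
  d5: re-runs because d2 9->0; d3 9->0; new result 0 (unchanged).
  d9: newly demanded (no cache) — executes and yields 4.
  d10: re-runs because d2 9->0; new result 4.
  d11: re-runs because d10 0->4; new result -4.
  d13: newly demanded (no cache) — executes and yields 0.
  d16: newly demanded (no cache) — executes and yields 0.
  d18: re-runs because s1 9->0; new result 0.
  d20: re-runs because s1 9->0; new result 4.
  d21: re-runs because d18 4->0; new result -4.
  d22: re-runs because d11 0->-4; new result -4.
  d23: re-runs because d11 0->-4; d20 -4->4; new result -4 (unchanged).
  d24: re-runs because d21 0->-4; new result -4.
  d25: re-runs because d22 0->-4; s1 9->0; new result -4.
  d26: re-runs because d24 0->-4; new result 4.
  d28: re-runs because d26 0->4; d25 0->-4; new result 4.
  d29: re-runs because d28 0->4; d22 0->-4; new result -4.
  d31: re-runs because d29 0->-4; d28 0->4; new result 0 (unchanged).
  d34: re-runs because d22 0->-4; new result 0 (unchanged).

The important point: the flipped condition pulls in fresh nodes; d4, d9, d13, d16 run for the first time.

Run set: d1, d2, d3, d4, d5, d9, d10, d11, d13, d16, d18, d20, d21, d22, d23, d24, d25, d26, d28, d29, d31, d34 (22 run).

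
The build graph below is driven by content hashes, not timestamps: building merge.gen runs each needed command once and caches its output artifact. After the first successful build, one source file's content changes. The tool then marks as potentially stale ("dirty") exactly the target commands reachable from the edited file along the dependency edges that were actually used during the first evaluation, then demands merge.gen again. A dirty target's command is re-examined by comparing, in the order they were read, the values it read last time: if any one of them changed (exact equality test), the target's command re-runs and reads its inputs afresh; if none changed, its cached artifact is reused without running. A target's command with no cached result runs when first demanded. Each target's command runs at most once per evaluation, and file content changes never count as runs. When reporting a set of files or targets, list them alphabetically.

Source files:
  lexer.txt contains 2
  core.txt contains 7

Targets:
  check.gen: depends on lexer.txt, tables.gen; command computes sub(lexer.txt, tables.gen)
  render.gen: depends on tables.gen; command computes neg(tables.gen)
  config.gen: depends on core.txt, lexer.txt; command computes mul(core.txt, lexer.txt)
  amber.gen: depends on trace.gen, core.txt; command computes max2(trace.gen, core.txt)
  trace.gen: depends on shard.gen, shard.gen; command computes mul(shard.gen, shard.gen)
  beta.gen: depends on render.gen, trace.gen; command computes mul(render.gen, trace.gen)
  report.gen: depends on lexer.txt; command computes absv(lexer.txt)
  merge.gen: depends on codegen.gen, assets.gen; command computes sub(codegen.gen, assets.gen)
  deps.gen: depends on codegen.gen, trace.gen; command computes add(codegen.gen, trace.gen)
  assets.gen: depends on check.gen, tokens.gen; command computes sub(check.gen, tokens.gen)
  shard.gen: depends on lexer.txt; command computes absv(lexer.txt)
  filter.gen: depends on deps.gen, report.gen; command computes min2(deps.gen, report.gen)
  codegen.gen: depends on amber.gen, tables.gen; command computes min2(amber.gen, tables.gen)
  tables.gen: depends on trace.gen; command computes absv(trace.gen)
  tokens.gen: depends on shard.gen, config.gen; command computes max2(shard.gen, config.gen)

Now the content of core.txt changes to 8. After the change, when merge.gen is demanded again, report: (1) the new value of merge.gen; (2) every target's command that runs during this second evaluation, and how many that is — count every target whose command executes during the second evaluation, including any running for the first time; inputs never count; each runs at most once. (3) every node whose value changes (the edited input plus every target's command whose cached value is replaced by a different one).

merge.gen now evaluates to 22.
Run set: amber.gen, assets.gen, codegen.gen, config.gen, merge.gen, tokens.gen (6 run).
Changed values: amber.gen, assets.gen, config.gen, core.txt, merge.gen, tokens.gen.

Initial pass — values computed on the first demand:
  config.gen = mul(7, 2) = 14
  shard.gen = absv(2) = 2
  tokens.gen = max2(2, 14) = 14
  trace.gen = mul(2, 2) = 4
  amber.gen = max2(4, 7) = 7
  tables.gen = absv(4) = 4
  check.gen = sub(2, 4) = -2
  assets.gen = sub(-2, 14) = -16
  codegen.gen = min2(7, 4) = 4
  merge.gen = sub(4, -16) = 20

Second demand — change propagation:
  amber.gen: re-runs because core.txt 7->8; new result 8.
  codegen.gen: re-runs because amber.gen 7->8; new result 4 (unchanged).
  config.gen: re-runs because core.txt 7->8; new result 16.
  tokens.gen: re-runs because config.gen 14->16; new result 16.
  assets.gen: re-runs because tokens.gen 14->16; new result -18.
  merge.gen: re-runs because assets.gen -16->-18; new result 22.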